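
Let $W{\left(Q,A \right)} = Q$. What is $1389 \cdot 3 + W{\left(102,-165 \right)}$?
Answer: $4269$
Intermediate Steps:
$1389 \cdot 3 + W{\left(102,-165 \right)} = 1389 \cdot 3 + 102 = 4167 + 102 = 4269$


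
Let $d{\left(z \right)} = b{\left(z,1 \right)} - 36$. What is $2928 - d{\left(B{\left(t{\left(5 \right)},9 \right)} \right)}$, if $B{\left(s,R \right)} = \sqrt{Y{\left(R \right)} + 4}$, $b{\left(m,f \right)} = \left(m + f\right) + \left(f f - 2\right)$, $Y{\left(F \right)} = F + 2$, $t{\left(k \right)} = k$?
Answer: $2964 - \sqrt{15} \approx 2960.1$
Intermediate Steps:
$Y{\left(F \right)} = 2 + F$
$b{\left(m,f \right)} = -2 + f + m + f^{2}$ ($b{\left(m,f \right)} = \left(f + m\right) + \left(f^{2} - 2\right) = \left(f + m\right) + \left(-2 + f^{2}\right) = -2 + f + m + f^{2}$)
$B{\left(s,R \right)} = \sqrt{6 + R}$ ($B{\left(s,R \right)} = \sqrt{\left(2 + R\right) + 4} = \sqrt{6 + R}$)
$d{\left(z \right)} = -36 + z$ ($d{\left(z \right)} = \left(-2 + 1 + z + 1^{2}\right) - 36 = \left(-2 + 1 + z + 1\right) - 36 = z - 36 = -36 + z$)
$2928 - d{\left(B{\left(t{\left(5 \right)},9 \right)} \right)} = 2928 - \left(-36 + \sqrt{6 + 9}\right) = 2928 - \left(-36 + \sqrt{15}\right) = 2928 + \left(36 - \sqrt{15}\right) = 2964 - \sqrt{15}$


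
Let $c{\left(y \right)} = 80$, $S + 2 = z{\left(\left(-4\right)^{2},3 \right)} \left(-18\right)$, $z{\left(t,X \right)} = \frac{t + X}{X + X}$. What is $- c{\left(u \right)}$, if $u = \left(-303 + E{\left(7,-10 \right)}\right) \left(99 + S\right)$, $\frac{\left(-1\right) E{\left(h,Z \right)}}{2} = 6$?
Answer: $-80$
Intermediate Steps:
$E{\left(h,Z \right)} = -12$ ($E{\left(h,Z \right)} = \left(-2\right) 6 = -12$)
$z{\left(t,X \right)} = \frac{X + t}{2 X}$
$S = -59$ ($S = -2 + \frac{3 + \left(-4\right)^{2}}{2 \cdot 3} \left(-18\right) = -2 + \frac{1}{2} \cdot \frac{1}{3} \left(3 + 16\right) \left(-18\right) = -2 + \frac{1}{2} \cdot \frac{1}{3} \cdot 19 \left(-18\right) = -2 + \frac{19}{6} \left(-18\right) = -2 - 57 = -59$)
$u = -12600$ ($u = \left(-303 - 12\right) \left(99 - 59\right) = \left(-315\right) 40 = -12600$)
$- c{\left(u \right)} = \left(-1\right) 80 = -80$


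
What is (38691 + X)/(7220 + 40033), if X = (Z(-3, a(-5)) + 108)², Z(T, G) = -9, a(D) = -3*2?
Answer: 16164/15751 ≈ 1.0262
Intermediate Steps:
a(D) = -6
X = 9801 (X = (-9 + 108)² = 99² = 9801)
(38691 + X)/(7220 + 40033) = (38691 + 9801)/(7220 + 40033) = 48492/47253 = 48492*(1/47253) = 16164/15751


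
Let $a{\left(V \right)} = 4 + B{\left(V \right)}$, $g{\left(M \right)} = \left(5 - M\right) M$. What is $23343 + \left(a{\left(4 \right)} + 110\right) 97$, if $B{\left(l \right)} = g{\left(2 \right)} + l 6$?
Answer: $37311$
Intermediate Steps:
$g{\left(M \right)} = M \left(5 - M\right)$
$B{\left(l \right)} = 6 + 6 l$ ($B{\left(l \right)} = 2 \left(5 - 2\right) + l 6 = 2 \left(5 - 2\right) + 6 l = 2 \cdot 3 + 6 l = 6 + 6 l$)
$a{\left(V \right)} = 10 + 6 V$ ($a{\left(V \right)} = 4 + \left(6 + 6 V\right) = 10 + 6 V$)
$23343 + \left(a{\left(4 \right)} + 110\right) 97 = 23343 + \left(\left(10 + 6 \cdot 4\right) + 110\right) 97 = 23343 + \left(\left(10 + 24\right) + 110\right) 97 = 23343 + \left(34 + 110\right) 97 = 23343 + 144 \cdot 97 = 23343 + 13968 = 37311$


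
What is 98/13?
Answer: 98/13 ≈ 7.5385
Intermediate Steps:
98/13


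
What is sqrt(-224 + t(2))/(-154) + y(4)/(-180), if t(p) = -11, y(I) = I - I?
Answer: -I*sqrt(235)/154 ≈ -0.099544*I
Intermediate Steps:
y(I) = 0
sqrt(-224 + t(2))/(-154) + y(4)/(-180) = sqrt(-224 - 11)/(-154) + 0/(-180) = sqrt(-235)*(-1/154) + 0*(-1/180) = (I*sqrt(235))*(-1/154) + 0 = -I*sqrt(235)/154 + 0 = -I*sqrt(235)/154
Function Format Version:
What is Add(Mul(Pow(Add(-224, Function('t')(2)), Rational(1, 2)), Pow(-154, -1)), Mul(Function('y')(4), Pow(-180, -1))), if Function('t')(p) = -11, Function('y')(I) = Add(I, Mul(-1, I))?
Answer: Mul(Rational(-1, 154), I, Pow(235, Rational(1, 2))) ≈ Mul(-0.099544, I)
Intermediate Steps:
Function('y')(I) = 0
Add(Mul(Pow(Add(-224, Function('t')(2)), Rational(1, 2)), Pow(-154, -1)), Mul(Function('y')(4), Pow(-180, -1))) = Add(Mul(Pow(Add(-224, -11), Rational(1, 2)), Pow(-154, -1)), Mul(0, Pow(-180, -1))) = Add(Mul(Pow(-235, Rational(1, 2)), Rational(-1, 154)), Mul(0, Rational(-1, 180))) = Add(Mul(Mul(I, Pow(235, Rational(1, 2))), Rational(-1, 154)), 0) = Add(Mul(Rational(-1, 154), I, Pow(235, Rational(1, 2))), 0) = Mul(Rational(-1, 154), I, Pow(235, Rational(1, 2)))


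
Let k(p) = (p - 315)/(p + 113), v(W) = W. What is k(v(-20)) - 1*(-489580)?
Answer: 45530605/93 ≈ 4.8958e+5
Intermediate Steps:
k(p) = (-315 + p)/(113 + p)
k(v(-20)) - 1*(-489580) = (-315 - 20)/(113 - 20) - 1*(-489580) = -335/93 + 489580 = 45530605/93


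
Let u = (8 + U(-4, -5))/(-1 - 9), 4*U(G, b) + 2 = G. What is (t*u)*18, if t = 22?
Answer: -1287/5 ≈ -257.40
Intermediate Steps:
U(G, b) = -½ + G/4
u = -13/20 (u = (8 + (-½ + (¼)*(-4)))/(-1 - 9) = (8 + (-½ - 1))/(-10) = (8 - 3/2)*(-⅒) = (13/2)*(-⅒) = -13/20 ≈ -0.65000)
(t*u)*18 = (22*(-13/20))*18 = -143/10*18 = -1287/5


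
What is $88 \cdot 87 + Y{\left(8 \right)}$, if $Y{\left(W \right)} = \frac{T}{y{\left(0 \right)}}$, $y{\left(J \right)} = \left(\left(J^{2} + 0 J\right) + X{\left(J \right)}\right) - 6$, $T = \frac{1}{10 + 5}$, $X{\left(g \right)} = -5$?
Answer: $\frac{1263239}{165} \approx 7656.0$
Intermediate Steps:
$T = \frac{1}{15} \approx 0.066667$
$y{\left(J \right)} = -11 + J^{2}$ ($y{\left(J \right)} = \left(\left(J^{2} + 0 J\right) - 5\right) - 6 = \left(\left(J^{2} + 0\right) - 5\right) - 6 = \left(J^{2} - 5\right) - 6 = \left(-5 + J^{2}\right) - 6 = -11 + J^{2}$)
$Y{\left(W \right)} = - \frac{1}{165}$ ($Y{\left(W \right)} = \frac{1}{15 \left(-11 + 0^{2}\right)} = \frac{1}{15 \left(-11 + 0\right)} = \frac{1}{15 \left(-11\right)} = \frac{1}{15} \left(- \frac{1}{11}\right) = - \frac{1}{165}$)
$88 \cdot 87 + Y{\left(8 \right)} = 88 \cdot 87 - \frac{1}{165} = 7656 - \frac{1}{165} = \frac{1263239}{165}$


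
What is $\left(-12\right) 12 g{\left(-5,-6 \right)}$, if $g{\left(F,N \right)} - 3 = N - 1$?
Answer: $576$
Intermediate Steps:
$g{\left(F,N \right)} = 2 + N$ ($g{\left(F,N \right)} = 3 + \left(N - 1\right) = 3 + \left(-1 + N\right) = 2 + N$)
$\left(-12\right) 12 g{\left(-5,-6 \right)} = \left(-12\right) 12 \left(2 - 6\right) = \left(-144\right) \left(-4\right) = 576$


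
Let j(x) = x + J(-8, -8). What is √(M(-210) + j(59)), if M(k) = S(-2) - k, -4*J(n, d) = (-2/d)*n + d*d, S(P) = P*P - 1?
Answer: 3*√114/2 ≈ 16.016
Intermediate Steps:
S(P) = -1 + P² (S(P) = P² - 1 = -1 + P²)
J(n, d) = -d²/4 + n/(2*d) (J(n, d) = -((-2/d)*n + d*d)/4 = -(-2*n/d + d²)/4 = -(d² - 2*n/d)/4 = -d²/4 + n/(2*d))
M(k) = 3 - k (M(k) = (-1 + (-2)²) - k = (-1 + 4) - k = 3 - k)
j(x) = -31/2 + x (j(x) = x + (¼)*(-1*(-8)³ + 2*(-8))/(-8) = x + (¼)*(-⅛)*(-1*(-512) - 16) = x + (¼)*(-⅛)*(512 - 16) = x + (¼)*(-⅛)*496 = x - 31/2 = -31/2 + x)
√(M(-210) + j(59)) = √((3 - 1*(-210)) + (-31/2 + 59)) = √((3 + 210) + 87/2) = √(213 + 87/2) = √(513/2) = 3*√114/2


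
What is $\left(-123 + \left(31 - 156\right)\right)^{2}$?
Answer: $61504$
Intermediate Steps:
$\left(-123 + \left(31 - 156\right)\right)^{2} = \left(-123 - 125\right)^{2} = \left(-248\right)^{2} = 61504$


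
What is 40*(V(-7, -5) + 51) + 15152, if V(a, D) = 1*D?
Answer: 16992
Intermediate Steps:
V(a, D) = D
40*(V(-7, -5) + 51) + 15152 = 40*(-5 + 51) + 15152 = 40*46 + 15152 = 1840 + 15152 = 16992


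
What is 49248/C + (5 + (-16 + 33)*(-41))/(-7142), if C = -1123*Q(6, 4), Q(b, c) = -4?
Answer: 44354710/4010233 ≈ 11.060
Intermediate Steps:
C = 4492 (C = -1123*(-4) = 4492)
49248/C + (5 + (-16 + 33)*(-41))/(-7142) = 49248/4492 + (5 + (-16 + 33)*(-41))/(-7142) = 49248*(1/4492) + (5 + 17*(-41))*(-1/7142) = 12312/1123 + (5 - 697)*(-1/7142) = 12312/1123 - 692*(-1/7142) = 12312/1123 + 346/3571 = 44354710/4010233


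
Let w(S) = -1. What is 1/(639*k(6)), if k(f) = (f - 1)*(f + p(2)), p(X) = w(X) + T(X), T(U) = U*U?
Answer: 1/28755 ≈ 3.4777e-5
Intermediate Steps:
T(U) = U²
p(X) = -1 + X²
k(f) = (-1 + f)*(3 + f) (k(f) = (f - 1)*(f + (-1 + 2²)) = (-1 + f)*(f + (-1 + 4)) = (-1 + f)*(f + 3) = (-1 + f)*(3 + f))
1/(639*k(6)) = 1/(639*(-3 + 6² + 2*6)) = 1/(639*(-3 + 36 + 12)) = 1/(639*45) = 1/28755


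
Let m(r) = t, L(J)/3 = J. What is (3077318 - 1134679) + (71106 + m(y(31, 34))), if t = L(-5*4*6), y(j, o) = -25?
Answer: 2013385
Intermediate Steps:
L(J) = 3*J
t = -360 (t = 3*(-5*4*6) = 3*(-20*6) = 3*(-120) = -360)
m(r) = -360
(3077318 - 1134679) + (71106 + m(y(31, 34))) = (3077318 - 1134679) + (71106 - 360) = 1942639 + 70746 = 2013385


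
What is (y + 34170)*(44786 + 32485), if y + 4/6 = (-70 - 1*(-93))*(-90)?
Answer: 2480347586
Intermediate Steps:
y = -6212/3 (y = -⅔ + (-70 - 1*(-93))*(-90) = -⅔ + (-70 + 93)*(-90) = -⅔ + 23*(-90) = -⅔ - 2070 = -6212/3 ≈ -2070.7)
(y + 34170)*(44786 + 32485) = (-6212/3 + 34170)*(44786 + 32485) = (96298/3)*77271 = 2480347586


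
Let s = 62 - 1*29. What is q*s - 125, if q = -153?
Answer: -5174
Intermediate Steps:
s = 33 (s = 62 - 29 = 33)
q*s - 125 = -153*33 - 125 = -5049 - 125 = -5174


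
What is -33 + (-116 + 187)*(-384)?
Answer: -27297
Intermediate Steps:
-33 + (-116 + 187)*(-384) = -33 + 71*(-384) = -33 - 27264 = -27297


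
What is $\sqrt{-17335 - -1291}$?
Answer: $2 i \sqrt{4011} \approx 126.66 i$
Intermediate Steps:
$\sqrt{-17335 - -1291} = \sqrt{-17335 + \left(-22476 + 23767\right)} = \sqrt{-17335 + 1291} = \sqrt{-16044} = 2 i \sqrt{4011}$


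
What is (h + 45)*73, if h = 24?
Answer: 5037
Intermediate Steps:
(h + 45)*73 = (24 + 45)*73 = 69*73 = 5037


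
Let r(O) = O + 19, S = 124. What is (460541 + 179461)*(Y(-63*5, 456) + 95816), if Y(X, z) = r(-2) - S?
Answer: 61253951418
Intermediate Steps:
r(O) = 19 + O
Y(X, z) = -107 (Y(X, z) = (19 - 2) - 1*124 = 17 - 124 = -107)
(460541 + 179461)*(Y(-63*5, 456) + 95816) = (460541 + 179461)*(-107 + 95816) = 640002*95709 = 61253951418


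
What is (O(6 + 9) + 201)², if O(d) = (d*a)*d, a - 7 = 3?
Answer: 6007401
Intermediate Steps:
a = 10 (a = 7 + 3 = 10)
O(d) = 10*d² (O(d) = (d*10)*d = (10*d)*d = 10*d²)
(O(6 + 9) + 201)² = (10*(6 + 9)² + 201)² = (10*15² + 201)² = (10*225 + 201)² = (2250 + 201)² = 2451² = 6007401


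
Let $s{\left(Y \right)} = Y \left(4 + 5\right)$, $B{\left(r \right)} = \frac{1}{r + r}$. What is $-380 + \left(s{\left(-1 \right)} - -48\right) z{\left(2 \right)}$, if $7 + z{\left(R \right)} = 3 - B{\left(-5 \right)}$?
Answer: $- \frac{5321}{10} \approx -532.1$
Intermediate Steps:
$B{\left(r \right)} = \frac{1}{2 r}$
$s{\left(Y \right)} = 9 Y$ ($s{\left(Y \right)} = Y 9 = 9 Y$)
$z{\left(R \right)} = - \frac{39}{10}$ ($z{\left(R \right)} = -7 + \left(3 - \frac{1}{2 \left(-5\right)}\right) = -7 + \left(3 - \frac{1}{2} \left(- \frac{1}{5}\right)\right) = -7 + \left(3 - - \frac{1}{10}\right) = -7 + \left(3 + \frac{1}{10}\right) = -7 + \frac{31}{10} = - \frac{39}{10}$)
$-380 + \left(s{\left(-1 \right)} - -48\right) z{\left(2 \right)} = -380 + \left(9 \left(-1\right) - -48\right) \left(- \frac{39}{10}\right) = -380 + \left(-9 + 48\right) \left(- \frac{39}{10}\right) = -380 + 39 \left(- \frac{39}{10}\right) = -380 - \frac{1521}{10} = - \frac{5321}{10}$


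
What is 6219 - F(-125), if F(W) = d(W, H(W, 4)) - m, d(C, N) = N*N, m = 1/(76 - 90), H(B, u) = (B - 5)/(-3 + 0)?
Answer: 546985/126 ≈ 4341.1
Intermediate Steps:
H(B, u) = 5/3 - B/3 (H(B, u) = (-5 + B)/(-3) = (-5 + B)*(-1/3) = 5/3 - B/3)
m = -1/14 (m = 1/(-14) = -1/14 ≈ -0.071429)
d(C, N) = N**2
F(W) = 1/14 + (5/3 - W/3)**2 (F(W) = (5/3 - W/3)**2 - 1*(-1/14) = (5/3 - W/3)**2 + 1/14 = 1/14 + (5/3 - W/3)**2)
6219 - F(-125) = 6219 - (1/14 + (-5 - 125)**2/9) = 6219 - (1/14 + (1/9)*(-130)**2) = 6219 - (1/14 + (1/9)*16900) = 6219 - (1/14 + 16900/9) = 6219 - 1*236609/126 = 6219 - 236609/126 = 546985/126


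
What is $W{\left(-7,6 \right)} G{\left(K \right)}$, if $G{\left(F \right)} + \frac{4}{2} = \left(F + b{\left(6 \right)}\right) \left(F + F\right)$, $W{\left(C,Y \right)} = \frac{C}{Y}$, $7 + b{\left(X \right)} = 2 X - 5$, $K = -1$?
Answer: $0$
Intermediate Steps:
$b{\left(X \right)} = -12 + 2 X$ ($b{\left(X \right)} = -7 + \left(2 X - 5\right) = -7 + \left(-5 + 2 X\right) = -12 + 2 X$)
$G{\left(F \right)} = -2 + 2 F^{2}$ ($G{\left(F \right)} = -2 + \left(F + \left(-12 + 2 \cdot 6\right)\right) \left(F + F\right) = -2 + \left(F + \left(-12 + 12\right)\right) 2 F = -2 + \left(F + 0\right) 2 F = -2 + F 2 F = -2 + 2 F^{2}$)
$W{\left(-7,6 \right)} G{\left(K \right)} = - \frac{7}{6} \left(-2 + 2 \left(-1\right)^{2}\right) = \left(-7\right) \frac{1}{6} \left(-2 + 2 \cdot 1\right) = - \frac{7 \left(-2 + 2\right)}{6} = \left(- \frac{7}{6}\right) 0 = 0$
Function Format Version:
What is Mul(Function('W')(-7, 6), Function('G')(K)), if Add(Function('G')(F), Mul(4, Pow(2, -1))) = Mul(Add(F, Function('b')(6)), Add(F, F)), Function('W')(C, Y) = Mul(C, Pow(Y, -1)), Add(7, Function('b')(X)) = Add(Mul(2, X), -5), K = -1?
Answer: 0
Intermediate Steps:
Function('b')(X) = Add(-12, Mul(2, X)) (Function('b')(X) = Add(-7, Add(Mul(2, X), -5)) = Add(-7, Add(-5, Mul(2, X))) = Add(-12, Mul(2, X)))
Function('G')(F) = Add(-2, Mul(2, Pow(F, 2))) (Function('G')(F) = Add(-2, Mul(Add(F, Add(-12, Mul(2, 6))), Add(F, F))) = Add(-2, Mul(Add(F, Add(-12, 12)), Mul(2, F))) = Add(-2, Mul(Add(F, 0), Mul(2, F))) = Add(-2, Mul(F, Mul(2, F))) = Add(-2, Mul(2, Pow(F, 2))))
Mul(Function('W')(-7, 6), Function('G')(K)) = Mul(Mul(-7, Pow(6, -1)), Add(-2, Mul(2, Pow(-1, 2)))) = Mul(Mul(-7, Rational(1, 6)), Add(-2, Mul(2, 1))) = Mul(Rational(-7, 6), Add(-2, 2)) = Mul(Rational(-7, 6), 0) = 0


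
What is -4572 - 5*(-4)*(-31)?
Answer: -5192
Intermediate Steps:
-4572 - 5*(-4)*(-31) = -4572 + 20*(-31) = -4572 - 620 = -5192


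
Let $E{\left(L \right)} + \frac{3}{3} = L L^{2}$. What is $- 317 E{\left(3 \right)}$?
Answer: $-8242$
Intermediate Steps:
$E{\left(L \right)} = -1 + L^{3}$ ($E{\left(L \right)} = -1 + L L^{2} = -1 + L^{3}$)
$- 317 E{\left(3 \right)} = - 317 \left(-1 + 3^{3}\right) = - 317 \left(-1 + 27\right) = \left(-317\right) 26 = -8242$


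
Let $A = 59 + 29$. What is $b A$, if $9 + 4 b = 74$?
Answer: $1430$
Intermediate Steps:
$b = \frac{65}{4}$ ($b = - \frac{9}{4} + \frac{1}{4} \cdot 74 = - \frac{9}{4} + \frac{37}{2} = \frac{65}{4} \approx 16.25$)
$A = 88$
$b A = \frac{65}{4} \cdot 88 = 1430$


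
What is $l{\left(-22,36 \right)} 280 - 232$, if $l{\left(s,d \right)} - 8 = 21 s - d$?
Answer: $-137432$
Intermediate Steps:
$l{\left(s,d \right)} = 8 - d + 21 s$ ($l{\left(s,d \right)} = 8 - \left(d - 21 s\right) = 8 - d + 21 s$)
$l{\left(-22,36 \right)} 280 - 232 = \left(8 - 36 + 21 \left(-22\right)\right) 280 - 232 = \left(8 - 36 - 462\right) 280 - 232 = \left(-490\right) 280 - 232 = -137200 - 232 = -137432$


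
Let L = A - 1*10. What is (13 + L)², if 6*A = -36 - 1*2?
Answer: 100/9 ≈ 11.111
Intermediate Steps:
A = -19/3 (A = (-36 - 1*2)/6 = (-36 - 2)/6 = (⅙)*(-38) = -19/3 ≈ -6.3333)
L = -49/3 (L = -19/3 - 1*10 = -19/3 - 10 = -49/3 ≈ -16.333)
(13 + L)² = (13 - 49/3)² = (-10/3)² = 100/9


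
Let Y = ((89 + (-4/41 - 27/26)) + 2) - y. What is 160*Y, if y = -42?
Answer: 11245360/533 ≈ 21098.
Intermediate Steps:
Y = 140567/1066 (Y = ((89 + (-4/41 - 27/26)) + 2) - 1*(-42) = ((89 + (-4*1/41 - 27*1/26)) + 2) + 42 = ((89 + (-4/41 - 27/26)) + 2) + 42 = ((89 - 1211/1066) + 2) + 42 = (93663/1066 + 2) + 42 = 95795/1066 + 42 = 140567/1066 ≈ 131.86)
160*Y = 160*(140567/1066) = 11245360/533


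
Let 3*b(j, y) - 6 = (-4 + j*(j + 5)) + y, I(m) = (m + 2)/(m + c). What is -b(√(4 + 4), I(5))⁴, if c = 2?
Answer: -199841/81 - 47080*√2/27 ≈ -4933.1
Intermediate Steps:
I(m) = 1 (I(m) = (m + 2)/(m + 2) = (2 + m)/(2 + m) = 1)
b(j, y) = ⅔ + y/3 + j*(5 + j)/3 (b(j, y) = 2 + ((-4 + j*(j + 5)) + y)/3 = 2 + ((-4 + j*(5 + j)) + y)/3 = 2 + (-4 + y + j*(5 + j))/3 = 2 + (-4/3 + y/3 + j*(5 + j)/3) = ⅔ + y/3 + j*(5 + j)/3)
-b(√(4 + 4), I(5))⁴ = -(⅔ + (⅓)*1 + (√(4 + 4))²/3 + 5*√(4 + 4)/3)⁴ = -(⅔ + ⅓ + (√8)²/3 + 5*√8/3)⁴ = -(⅔ + ⅓ + (2*√2)²/3 + 5*(2*√2)/3)⁴ = -(⅔ + ⅓ + (⅓)*8 + 10*√2/3)⁴ = -(⅔ + ⅓ + 8/3 + 10*√2/3)⁴ = -(11/3 + 10*√2/3)⁴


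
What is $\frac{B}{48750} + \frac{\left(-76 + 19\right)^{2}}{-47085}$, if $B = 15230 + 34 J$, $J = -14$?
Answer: $\frac{5958926}{25504375} \approx 0.23364$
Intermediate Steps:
$B = 14754$ ($B = 15230 + 34 \left(-14\right) = 15230 - 476 = 14754$)
$\frac{B}{48750} + \frac{\left(-76 + 19\right)^{2}}{-47085} = \frac{14754}{48750} + \frac{\left(-76 + 19\right)^{2}}{-47085} = 14754 \cdot \frac{1}{48750} + \left(-57\right)^{2} \left(- \frac{1}{47085}\right) = \frac{2459}{8125} + 3249 \left(- \frac{1}{47085}\right) = \frac{2459}{8125} - \frac{1083}{15695} = \frac{5958926}{25504375}$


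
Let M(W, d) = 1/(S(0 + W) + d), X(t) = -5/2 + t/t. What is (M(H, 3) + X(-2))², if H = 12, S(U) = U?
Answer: 1849/900 ≈ 2.0544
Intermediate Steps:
X(t) = -3/2 (X(t) = -5*½ + 1 = -5/2 + 1 = -3/2)
M(W, d) = 1/(W + d) (M(W, d) = 1/((0 + W) + d) = 1/(W + d))
(M(H, 3) + X(-2))² = (1/(12 + 3) - 3/2)² = (1/15 - 3/2)² = (-43/30)² = 1849/900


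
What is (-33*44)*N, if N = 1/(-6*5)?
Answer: 242/5 ≈ 48.400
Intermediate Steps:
N = -1/30 (N = 1/(-30) = -1/30 ≈ -0.033333)
(-33*44)*N = -33*44*(-1/30) = -1452*(-1/30) = 242/5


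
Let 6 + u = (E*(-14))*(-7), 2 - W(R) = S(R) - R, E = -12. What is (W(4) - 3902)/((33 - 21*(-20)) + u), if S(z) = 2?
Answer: 3898/729 ≈ 5.3471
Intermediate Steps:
W(R) = R (W(R) = 2 - (2 - R) = 2 + (-2 + R) = R)
u = -1182 (u = -6 - 12*(-14)*(-7) = -6 + 168*(-7) = -6 - 1176 = -1182)
(W(4) - 3902)/((33 - 21*(-20)) + u) = (4 - 3902)/((33 - 21*(-20)) - 1182) = -3898/((33 + 420) - 1182) = -3898/(453 - 1182) = -3898/(-729) = -3898*(-1/729) = 3898/729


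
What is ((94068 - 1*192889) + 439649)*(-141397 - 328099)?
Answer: -160017382688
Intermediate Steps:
((94068 - 1*192889) + 439649)*(-141397 - 328099) = ((94068 - 192889) + 439649)*(-469496) = (-98821 + 439649)*(-469496) = 340828*(-469496) = -160017382688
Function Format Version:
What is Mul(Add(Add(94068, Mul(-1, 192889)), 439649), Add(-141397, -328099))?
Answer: -160017382688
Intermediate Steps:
Mul(Add(Add(94068, Mul(-1, 192889)), 439649), Add(-141397, -328099)) = Mul(Add(Add(94068, -192889), 439649), -469496) = Mul(Add(-98821, 439649), -469496) = Mul(340828, -469496) = -160017382688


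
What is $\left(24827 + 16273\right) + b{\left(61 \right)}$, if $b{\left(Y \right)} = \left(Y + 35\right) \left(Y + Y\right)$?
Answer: $52812$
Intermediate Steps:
$b{\left(Y \right)} = 2 Y \left(35 + Y\right)$ ($b{\left(Y \right)} = \left(35 + Y\right) 2 Y = 2 Y \left(35 + Y\right)$)
$\left(24827 + 16273\right) + b{\left(61 \right)} = \left(24827 + 16273\right) + 2 \cdot 61 \left(35 + 61\right) = 41100 + 2 \cdot 61 \cdot 96 = 41100 + 11712 = 52812$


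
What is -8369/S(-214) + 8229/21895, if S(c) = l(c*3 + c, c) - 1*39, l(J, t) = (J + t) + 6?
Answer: 192315842/24150185 ≈ 7.9633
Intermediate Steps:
l(J, t) = 6 + J + t
S(c) = -33 + 5*c (S(c) = (6 + (c*3 + c) + c) - 1*39 = (6 + (3*c + c) + c) - 39 = (6 + 4*c + c) - 39 = (6 + 5*c) - 39 = -33 + 5*c)
-8369/S(-214) + 8229/21895 = -8369/(-33 + 5*(-214)) + 8229/21895 = -8369/(-33 - 1070) + 8229*(1/21895) = -8369/(-1103) + 8229/21895 = -8369*(-1/1103) + 8229/21895 = 8369/1103 + 8229/21895 = 192315842/24150185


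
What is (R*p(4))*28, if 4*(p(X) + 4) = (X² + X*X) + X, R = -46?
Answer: -6440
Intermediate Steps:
p(X) = -4 + X²/2 + X/4 (p(X) = -4 + ((X² + X*X) + X)/4 = -4 + ((X² + X²) + X)/4 = -4 + (2*X² + X)/4 = -4 + (X + 2*X²)/4 = -4 + (X²/2 + X/4) = -4 + X²/2 + X/4)
(R*p(4))*28 = -46*(-4 + (½)*4² + (¼)*4)*28 = -46*(-4 + (½)*16 + 1)*28 = -46*(-4 + 8 + 1)*28 = -46*5*28 = -230*28 = -6440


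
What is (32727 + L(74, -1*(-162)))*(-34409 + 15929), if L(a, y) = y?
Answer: -607788720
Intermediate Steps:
(32727 + L(74, -1*(-162)))*(-34409 + 15929) = (32727 - 1*(-162))*(-34409 + 15929) = (32727 + 162)*(-18480) = 32889*(-18480) = -607788720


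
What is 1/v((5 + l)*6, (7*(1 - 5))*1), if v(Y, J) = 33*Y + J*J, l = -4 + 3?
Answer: 1/1576 ≈ 0.00063452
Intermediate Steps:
l = -1
v(Y, J) = J**2 + 33*Y (v(Y, J) = 33*Y + J**2 = J**2 + 33*Y)
1/v((5 + l)*6, (7*(1 - 5))*1) = 1/(((7*(1 - 5))*1)**2 + 33*((5 - 1)*6)) = 1/(((7*(-4))*1)**2 + 33*(4*6)) = 1/((-28*1)**2 + 33*24) = 1/((-28)**2 + 792) = 1/(784 + 792) = 1/1576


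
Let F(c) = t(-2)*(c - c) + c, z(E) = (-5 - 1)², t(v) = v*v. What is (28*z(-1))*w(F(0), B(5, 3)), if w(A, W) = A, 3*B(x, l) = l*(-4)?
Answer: 0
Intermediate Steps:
t(v) = v²
B(x, l) = -4*l/3 (B(x, l) = (l*(-4))/3 = (-4*l)/3 = -4*l/3)
z(E) = 36 (z(E) = (-6)² = 36)
F(c) = c (F(c) = (-2)²*(c - c) + c = 4*0 + c = 0 + c = c)
(28*z(-1))*w(F(0), B(5, 3)) = (28*36)*0 = 1008*0 = 0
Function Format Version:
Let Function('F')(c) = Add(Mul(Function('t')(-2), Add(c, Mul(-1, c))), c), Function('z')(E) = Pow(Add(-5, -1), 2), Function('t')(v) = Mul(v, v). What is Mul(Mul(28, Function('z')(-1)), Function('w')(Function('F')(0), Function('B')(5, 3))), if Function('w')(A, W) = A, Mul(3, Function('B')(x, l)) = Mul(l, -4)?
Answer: 0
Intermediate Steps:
Function('t')(v) = Pow(v, 2)
Function('B')(x, l) = Mul(Rational(-4, 3), l) (Function('B')(x, l) = Mul(Rational(1, 3), Mul(l, -4)) = Mul(Rational(1, 3), Mul(-4, l)) = Mul(Rational(-4, 3), l))
Function('z')(E) = 36 (Function('z')(E) = Pow(-6, 2) = 36)
Function('F')(c) = c (Function('F')(c) = Add(Mul(Pow(-2, 2), Add(c, Mul(-1, c))), c) = Add(Mul(4, 0), c) = Add(0, c) = c)
Mul(Mul(28, Function('z')(-1)), Function('w')(Function('F')(0), Function('B')(5, 3))) = Mul(Mul(28, 36), 0) = Mul(1008, 0) = 0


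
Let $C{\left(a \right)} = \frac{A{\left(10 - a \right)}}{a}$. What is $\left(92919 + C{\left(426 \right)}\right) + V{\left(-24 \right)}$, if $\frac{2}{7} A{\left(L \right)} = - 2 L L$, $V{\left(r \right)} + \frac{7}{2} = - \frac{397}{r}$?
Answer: $\frac{153510631}{1704} \approx 90088.0$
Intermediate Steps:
$V{\left(r \right)} = - \frac{7}{2} - \frac{397}{r}$
$A{\left(L \right)} = - 7 L^{2}$ ($A{\left(L \right)} = \frac{7 - 2 L L}{2} = \frac{7 \left(- 2 L^{2}\right)}{2} = - 7 L^{2}$)
$C{\left(a \right)} = - \frac{7 \left(10 - a\right)^{2}}{a}$ ($C{\left(a \right)} = \frac{\left(-7\right) \left(10 - a\right)^{2}}{a} = - \frac{7 \left(10 - a\right)^{2}}{a}$)
$\left(92919 + C{\left(426 \right)}\right) + V{\left(-24 \right)} = \left(92919 - \frac{7 \left(-10 + 426\right)^{2}}{426}\right) - \left(\frac{7}{2} + \frac{397}{-24}\right) = \left(92919 - \frac{7 \cdot 416^{2}}{426}\right) - - \frac{313}{24} = \left(92919 - \frac{7}{426} \cdot 173056\right) + \left(- \frac{7}{2} + \frac{397}{24}\right) = \left(92919 - \frac{605696}{213}\right) + \frac{313}{24} = \frac{19186051}{213} + \frac{313}{24} = \frac{153510631}{1704}$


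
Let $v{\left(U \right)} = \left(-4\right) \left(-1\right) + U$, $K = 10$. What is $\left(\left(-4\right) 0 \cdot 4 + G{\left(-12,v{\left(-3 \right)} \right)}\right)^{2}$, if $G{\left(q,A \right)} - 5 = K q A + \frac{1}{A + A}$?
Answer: $\frac{52441}{4} \approx 13110.0$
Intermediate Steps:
$v{\left(U \right)} = 4 + U$
$G{\left(q,A \right)} = 5 + \frac{1}{2 A} + 10 A q$ ($G{\left(q,A \right)} = 5 + \left(10 q A + \frac{1}{A + A}\right) = 5 + \left(10 A q + \frac{1}{2 A}\right) = 5 + \left(\frac{1}{2 A} + 10 A q\right) = 5 + \frac{1}{2 A} + 10 A q$)
$\left(\left(-4\right) 0 \cdot 4 + G{\left(-12,v{\left(-3 \right)} \right)}\right)^{2} = \left(\left(-4\right) 0 \cdot 4 + \left(5 + \frac{1}{2 \left(4 - 3\right)} + 10 \left(4 - 3\right) \left(-12\right)\right)\right)^{2} = \left(0 \cdot 4 + \left(5 + \frac{1}{2 \cdot 1} + 10 \cdot 1 \left(-12\right)\right)\right)^{2} = \left(0 + \left(5 + \frac{1}{2} \cdot 1 - 120\right)\right)^{2} = \left(0 + \left(5 + \frac{1}{2} - 120\right)\right)^{2} = \left(0 - \frac{229}{2}\right)^{2} = \left(- \frac{229}{2}\right)^{2} = \frac{52441}{4}$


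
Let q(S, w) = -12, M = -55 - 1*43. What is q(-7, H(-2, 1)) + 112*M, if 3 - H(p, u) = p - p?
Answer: -10988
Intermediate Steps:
H(p, u) = 3 (H(p, u) = 3 - (p - p) = 3 - 1*0 = 3 + 0 = 3)
M = -98 (M = -55 - 43 = -98)
q(-7, H(-2, 1)) + 112*M = -12 + 112*(-98) = -12 - 10976 = -10988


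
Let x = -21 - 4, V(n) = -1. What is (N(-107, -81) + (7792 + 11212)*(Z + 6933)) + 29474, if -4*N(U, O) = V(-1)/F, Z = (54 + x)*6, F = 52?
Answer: 28098907617/208 ≈ 1.3509e+8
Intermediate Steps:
x = -25
Z = 174 (Z = (54 - 25)*6 = 29*6 = 174)
N(U, O) = 1/208 (N(U, O) = -(-1)/(4*52) = -1/4*(-1/52) = 1/208)
(N(-107, -81) + (7792 + 11212)*(Z + 6933)) + 29474 = (1/208 + (7792 + 11212)*(174 + 6933)) + 29474 = (1/208 + 19004*7107) + 29474 = (1/208 + 135061428) + 29474 = 28092777025/208 + 29474 = 28098907617/208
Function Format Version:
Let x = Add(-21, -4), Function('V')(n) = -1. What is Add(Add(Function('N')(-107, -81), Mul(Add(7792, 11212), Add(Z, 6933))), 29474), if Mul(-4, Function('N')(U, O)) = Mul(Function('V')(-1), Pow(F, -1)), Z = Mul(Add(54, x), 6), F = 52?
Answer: Rational(28098907617, 208) ≈ 1.3509e+8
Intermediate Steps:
x = -25
Z = 174 (Z = Mul(Add(54, -25), 6) = Mul(29, 6) = 174)
Function('N')(U, O) = Rational(1, 208) (Function('N')(U, O) = Mul(Rational(-1, 4), Mul(-1, Pow(52, -1))) = Mul(Rational(-1, 4), Mul(-1, Rational(1, 52))) = Mul(Rational(-1, 4), Rational(-1, 52)) = Rational(1, 208))
Add(Add(Function('N')(-107, -81), Mul(Add(7792, 11212), Add(Z, 6933))), 29474) = Add(Add(Rational(1, 208), Mul(Add(7792, 11212), Add(174, 6933))), 29474) = Add(Add(Rational(1, 208), Mul(19004, 7107)), 29474) = Add(Add(Rational(1, 208), 135061428), 29474) = Add(Rational(28092777025, 208), 29474) = Rational(28098907617, 208)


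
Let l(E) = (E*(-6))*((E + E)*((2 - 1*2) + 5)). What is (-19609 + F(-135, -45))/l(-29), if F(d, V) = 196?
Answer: 6471/16820 ≈ 0.38472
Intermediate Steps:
l(E) = -60*E² (l(E) = (-6*E)*((2*E)*((2 - 2) + 5)) = (-6*E)*((2*E)*(0 + 5)) = (-6*E)*((2*E)*5) = (-6*E)*(10*E) = -60*E²)
(-19609 + F(-135, -45))/l(-29) = (-19609 + 196)/((-60*(-29)²)) = -19413/((-60*841)) = -19413/(-50460) = -19413*(-1/50460) = 6471/16820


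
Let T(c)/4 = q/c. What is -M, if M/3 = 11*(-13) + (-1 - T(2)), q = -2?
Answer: 420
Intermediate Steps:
T(c) = -8/c (T(c) = 4*(-2/c) = -8/c)
M = -420 (M = 3*(11*(-13) + (-1 - (-8)/2)) = 3*(-143 + (-1 - (-8)/2)) = 3*(-143 + (-1 - 1*(-4))) = 3*(-143 + (-1 + 4)) = 3*(-143 + 3) = 3*(-140) = -420)
-M = -1*(-420) = 420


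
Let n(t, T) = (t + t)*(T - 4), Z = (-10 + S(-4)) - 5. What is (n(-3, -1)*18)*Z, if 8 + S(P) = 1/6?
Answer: -12330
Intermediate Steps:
S(P) = -47/6 (S(P) = -8 + 1/6 = -8 + 1*(⅙) = -8 + ⅙ = -47/6)
Z = -137/6 (Z = (-10 - 47/6) - 5 = -107/6 - 5 = -137/6 ≈ -22.833)
n(t, T) = 2*t*(-4 + T) (n(t, T) = (2*t)*(-4 + T) = 2*t*(-4 + T))
(n(-3, -1)*18)*Z = ((2*(-3)*(-4 - 1))*18)*(-137/6) = ((2*(-3)*(-5))*18)*(-137/6) = (30*18)*(-137/6) = 540*(-137/6) = -12330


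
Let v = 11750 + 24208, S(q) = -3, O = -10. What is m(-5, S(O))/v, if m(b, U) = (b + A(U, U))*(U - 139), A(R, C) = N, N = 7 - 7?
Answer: 355/17979 ≈ 0.019745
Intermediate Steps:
N = 0
A(R, C) = 0
m(b, U) = b*(-139 + U) (m(b, U) = (b + 0)*(U - 139) = b*(-139 + U))
v = 35958
m(-5, S(O))/v = -5*(-139 - 3)/35958 = -5*(-142)*(1/35958) = 710*(1/35958) = 355/17979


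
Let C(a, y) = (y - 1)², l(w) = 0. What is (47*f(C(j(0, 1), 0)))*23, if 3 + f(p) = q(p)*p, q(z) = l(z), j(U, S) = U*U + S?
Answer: -3243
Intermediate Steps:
j(U, S) = S + U² (j(U, S) = U² + S = S + U²)
q(z) = 0
C(a, y) = (-1 + y)²
f(p) = -3 (f(p) = -3 + 0*p = -3 + 0 = -3)
(47*f(C(j(0, 1), 0)))*23 = (47*(-3))*23 = -141*23 = -3243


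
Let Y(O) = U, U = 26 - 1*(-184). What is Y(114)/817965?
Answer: 14/54531 ≈ 0.00025673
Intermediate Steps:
U = 210 (U = 26 + 184 = 210)
Y(O) = 210
Y(114)/817965 = 210/817965 = 210*(1/817965) = 14/54531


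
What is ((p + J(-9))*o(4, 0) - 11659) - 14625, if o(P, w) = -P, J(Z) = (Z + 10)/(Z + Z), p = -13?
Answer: -236086/9 ≈ -26232.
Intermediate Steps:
J(Z) = (10 + Z)/(2*Z) (J(Z) = (10 + Z)/((2*Z)) = (10 + Z)*(1/(2*Z)) = (10 + Z)/(2*Z))
((p + J(-9))*o(4, 0) - 11659) - 14625 = ((-13 + (½)*(10 - 9)/(-9))*(-1*4) - 11659) - 14625 = ((-13 + (½)*(-⅑)*1)*(-4) - 11659) - 14625 = ((-13 - 1/18)*(-4) - 11659) - 14625 = (-235/18*(-4) - 11659) - 14625 = (470/9 - 11659) - 14625 = -104461/9 - 14625 = -236086/9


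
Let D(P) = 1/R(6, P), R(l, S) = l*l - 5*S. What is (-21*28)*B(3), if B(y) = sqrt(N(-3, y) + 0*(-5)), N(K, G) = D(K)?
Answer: -196*sqrt(51)/17 ≈ -82.336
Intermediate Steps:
R(l, S) = l**2 - 5*S
D(P) = 1/(36 - 5*P) (D(P) = 1/(6**2 - 5*P) = 1/(36 - 5*P))
N(K, G) = -1/(-36 + 5*K)
B(y) = sqrt(51)/51 (B(y) = sqrt(-1/(-36 + 5*(-3)) + 0*(-5)) = sqrt(-1/(-36 - 15) + 0) = sqrt(-1/(-51) + 0) = sqrt(-1*(-1/51) + 0) = sqrt(1/51 + 0) = sqrt(1/51) = sqrt(51)/51)
(-21*28)*B(3) = (-21*28)*(sqrt(51)/51) = -196*sqrt(51)/17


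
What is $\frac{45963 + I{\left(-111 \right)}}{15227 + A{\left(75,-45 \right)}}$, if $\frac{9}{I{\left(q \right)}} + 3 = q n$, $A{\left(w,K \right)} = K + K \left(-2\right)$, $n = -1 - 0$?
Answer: $\frac{551557}{183264} \approx 3.0096$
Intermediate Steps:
$n = -1$ ($n = -1 + 0 = -1$)
$A{\left(w,K \right)} = - K$ ($A{\left(w,K \right)} = K - 2 K = - K$)
$I{\left(q \right)} = \frac{9}{-3 - q}$ ($I{\left(q \right)} = \frac{9}{-3 + q \left(-1\right)} = \frac{9}{-3 - q}$)
$\frac{45963 + I{\left(-111 \right)}}{15227 + A{\left(75,-45 \right)}} = \frac{45963 - \frac{9}{3 - 111}}{15227 - -45} = \frac{45963 - \frac{9}{-108}}{15227 + 45} = \frac{45963 - - \frac{1}{12}}{15272} = \left(45963 + \frac{1}{12}\right) \frac{1}{15272} = \frac{551557}{12} \cdot \frac{1}{15272} = \frac{551557}{183264}$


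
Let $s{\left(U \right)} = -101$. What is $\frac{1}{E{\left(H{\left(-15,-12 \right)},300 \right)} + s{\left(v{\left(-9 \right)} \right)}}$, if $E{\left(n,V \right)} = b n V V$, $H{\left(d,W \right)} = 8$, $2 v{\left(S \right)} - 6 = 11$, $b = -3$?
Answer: $- \frac{1}{2160101} \approx -4.6294 \cdot 10^{-7}$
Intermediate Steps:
$v{\left(S \right)} = \frac{17}{2}$ ($v{\left(S \right)} = 3 + \frac{1}{2} \cdot 11 = 3 + \frac{11}{2} = \frac{17}{2}$)
$E{\left(n,V \right)} = - 3 n V^{2}$ ($E{\left(n,V \right)} = - 3 n V V = - 3 V n V = - 3 n V^{2}$)
$\frac{1}{E{\left(H{\left(-15,-12 \right)},300 \right)} + s{\left(v{\left(-9 \right)} \right)}} = \frac{1}{\left(-3\right) 8 \cdot 300^{2} - 101} = \frac{1}{\left(-3\right) 8 \cdot 90000 - 101} = \frac{1}{-2160000 - 101} = \frac{1}{-2160101} = - \frac{1}{2160101}$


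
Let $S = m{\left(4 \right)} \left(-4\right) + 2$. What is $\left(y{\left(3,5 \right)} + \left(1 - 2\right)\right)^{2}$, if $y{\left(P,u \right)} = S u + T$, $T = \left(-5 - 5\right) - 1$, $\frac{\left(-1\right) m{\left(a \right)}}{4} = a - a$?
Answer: $4$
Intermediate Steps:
$m{\left(a \right)} = 0$ ($m{\left(a \right)} = - 4 \left(a - a\right) = \left(-4\right) 0 = 0$)
$T = -11$ ($T = -10 - 1 = -11$)
$S = 2$ ($S = 0 \left(-4\right) + 2 = 0 + 2 = 2$)
$y{\left(P,u \right)} = -11 + 2 u$ ($y{\left(P,u \right)} = 2 u - 11 = -11 + 2 u$)
$\left(y{\left(3,5 \right)} + \left(1 - 2\right)\right)^{2} = \left(\left(-11 + 2 \cdot 5\right) + \left(1 - 2\right)\right)^{2} = \left(\left(-11 + 10\right) - 1\right)^{2} = \left(-1 - 1\right)^{2} = \left(-2\right)^{2} = 4$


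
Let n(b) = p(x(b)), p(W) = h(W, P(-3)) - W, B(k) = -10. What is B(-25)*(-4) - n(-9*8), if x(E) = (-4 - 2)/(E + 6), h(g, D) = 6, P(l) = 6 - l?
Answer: 375/11 ≈ 34.091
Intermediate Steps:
x(E) = -6/(6 + E)
p(W) = 6 - W
n(b) = 6 + 6/(6 + b) (n(b) = 6 - (-6)/(6 + b) = 6 + 6/(6 + b))
B(-25)*(-4) - n(-9*8) = -10*(-4) - 6*(7 - 9*8)/(6 - 9*8) = 40 - 6*(7 - 72)/(6 - 72) = 40 - 6*(-65)/(-66) = 40 - 6*(-1)*(-65)/66 = 40 - 1*65/11 = 40 - 65/11 = 375/11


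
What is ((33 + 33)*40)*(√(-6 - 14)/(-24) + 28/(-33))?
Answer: -2240 - 220*I*√5 ≈ -2240.0 - 491.94*I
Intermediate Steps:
((33 + 33)*40)*(√(-6 - 14)/(-24) + 28/(-33)) = (66*40)*(√(-20)*(-1/24) + 28*(-1/33)) = 2640*((2*I*√5)*(-1/24) - 28/33) = 2640*(-I*√5/12 - 28/33) = 2640*(-28/33 - I*√5/12) = -2240 - 220*I*√5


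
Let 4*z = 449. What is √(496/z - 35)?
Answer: I*√6165219/449 ≈ 5.53*I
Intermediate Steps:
z = 449/4 (z = (¼)*449 = 449/4 ≈ 112.25)
√(496/z - 35) = √(496/(449/4) - 35) = √(496*(4/449) - 35) = √(1984/449 - 35) = √(-13731/449) = I*√6165219/449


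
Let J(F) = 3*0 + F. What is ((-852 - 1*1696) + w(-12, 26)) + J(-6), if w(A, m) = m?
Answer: -2528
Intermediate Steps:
J(F) = F (J(F) = 0 + F = F)
((-852 - 1*1696) + w(-12, 26)) + J(-6) = ((-852 - 1*1696) + 26) - 6 = ((-852 - 1696) + 26) - 6 = (-2548 + 26) - 6 = -2522 - 6 = -2528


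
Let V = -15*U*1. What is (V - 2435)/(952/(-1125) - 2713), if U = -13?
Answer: 2520000/3053077 ≈ 0.82540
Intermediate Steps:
V = 195 (V = -15*(-13)*1 = 195*1 = 195)
(V - 2435)/(952/(-1125) - 2713) = (195 - 2435)/(952/(-1125) - 2713) = -2240/(952*(-1/1125) - 2713) = -2240/(-952/1125 - 2713) = -2240/(-3053077/1125) = -2240*(-1125/3053077) = 2520000/3053077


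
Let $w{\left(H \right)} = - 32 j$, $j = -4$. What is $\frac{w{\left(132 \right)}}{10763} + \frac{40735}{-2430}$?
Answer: $- \frac{87623953}{5230818} \approx -16.751$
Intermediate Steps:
$w{\left(H \right)} = 128$ ($w{\left(H \right)} = \left(-32\right) \left(-4\right) = 128$)
$\frac{w{\left(132 \right)}}{10763} + \frac{40735}{-2430} = \frac{128}{10763} + \frac{40735}{-2430} = 128 \cdot \frac{1}{10763} + 40735 \left(- \frac{1}{2430}\right) = \frac{128}{10763} - \frac{8147}{486} = - \frac{87623953}{5230818}$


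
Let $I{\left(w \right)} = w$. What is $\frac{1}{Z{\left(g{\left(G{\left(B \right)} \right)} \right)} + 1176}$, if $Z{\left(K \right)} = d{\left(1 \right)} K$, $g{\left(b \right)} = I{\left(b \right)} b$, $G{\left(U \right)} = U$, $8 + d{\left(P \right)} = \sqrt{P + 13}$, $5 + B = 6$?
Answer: $\frac{584}{682105} - \frac{\sqrt{14}}{1364210} \approx 0.00085343$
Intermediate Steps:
$B = 1$ ($B = -5 + 6 = 1$)
$d{\left(P \right)} = -8 + \sqrt{13 + P}$ ($d{\left(P \right)} = -8 + \sqrt{P + 13} = -8 + \sqrt{13 + P}$)
$g{\left(b \right)} = b^{2}$ ($g{\left(b \right)} = b b = b^{2}$)
$Z{\left(K \right)} = K \left(-8 + \sqrt{14}\right)$ ($Z{\left(K \right)} = \left(-8 + \sqrt{13 + 1}\right) K = \left(-8 + \sqrt{14}\right) K = K \left(-8 + \sqrt{14}\right)$)
$\frac{1}{Z{\left(g{\left(G{\left(B \right)} \right)} \right)} + 1176} = \frac{1}{1^{2} \left(-8 + \sqrt{14}\right) + 1176} = \frac{1}{1 \left(-8 + \sqrt{14}\right) + 1176} = \frac{1}{\left(-8 + \sqrt{14}\right) + 1176} = \frac{1}{1168 + \sqrt{14}}$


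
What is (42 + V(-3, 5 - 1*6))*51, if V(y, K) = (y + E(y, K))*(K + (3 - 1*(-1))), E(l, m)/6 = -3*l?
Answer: 9945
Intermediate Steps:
E(l, m) = -18*l (E(l, m) = 6*(-3*l) = -18*l)
V(y, K) = -17*y*(4 + K) (V(y, K) = (y - 18*y)*(K + (3 - 1*(-1))) = (-17*y)*(K + (3 + 1)) = (-17*y)*(K + 4) = (-17*y)*(4 + K) = -17*y*(4 + K))
(42 + V(-3, 5 - 1*6))*51 = (42 + 17*(-3)*(-4 - (5 - 1*6)))*51 = (42 + 17*(-3)*(-4 - (5 - 6)))*51 = (42 + 17*(-3)*(-4 - 1*(-1)))*51 = (42 + 17*(-3)*(-4 + 1))*51 = (42 + 17*(-3)*(-3))*51 = (42 + 153)*51 = 195*51 = 9945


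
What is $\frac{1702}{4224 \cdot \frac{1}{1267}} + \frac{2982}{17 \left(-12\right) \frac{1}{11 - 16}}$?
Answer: $\frac{20953849}{35904} \approx 583.61$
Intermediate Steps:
$\frac{1702}{4224 \cdot \frac{1}{1267}} + \frac{2982}{17 \left(-12\right) \frac{1}{11 - 16}} = \frac{1702}{4224 \cdot \frac{1}{1267}} + \frac{2982}{\left(-204\right) \frac{1}{-5}} = \frac{1702}{\frac{4224}{1267}} + \frac{2982}{\left(-204\right) \left(- \frac{1}{5}\right)} = 1702 \cdot \frac{1267}{4224} + \frac{2982}{\frac{204}{5}} = \frac{1078217}{2112} + 2982 \cdot \frac{5}{204} = \frac{1078217}{2112} + \frac{2485}{34} = \frac{20953849}{35904}$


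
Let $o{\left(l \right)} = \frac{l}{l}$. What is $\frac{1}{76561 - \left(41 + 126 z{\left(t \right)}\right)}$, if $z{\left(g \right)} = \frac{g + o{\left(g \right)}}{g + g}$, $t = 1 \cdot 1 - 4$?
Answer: $\frac{1}{76478} \approx 1.3076 \cdot 10^{-5}$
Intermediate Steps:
$o{\left(l \right)} = 1$
$t = -3$ ($t = 1 - 4 = -3$)
$z{\left(g \right)} = \frac{1 + g}{2 g}$ ($z{\left(g \right)} = \frac{g + 1}{g + g} = \frac{1 + g}{2 g}$)
$\frac{1}{76561 - \left(41 + 126 z{\left(t \right)}\right)} = \frac{1}{76561 - \left(41 + 126 \frac{1 - 3}{2 \left(-3\right)}\right)} = \frac{1}{76561 - \left(41 + 126 \cdot \frac{1}{2} \left(- \frac{1}{3}\right) \left(-2\right)\right)} = \frac{1}{76561 - 83} = \frac{1}{76478}$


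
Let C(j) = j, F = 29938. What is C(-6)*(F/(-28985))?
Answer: 179628/28985 ≈ 6.1973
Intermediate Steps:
C(-6)*(F/(-28985)) = -179628/(-28985) = -179628*(-1)/28985 = -6*(-29938/28985) = 179628/28985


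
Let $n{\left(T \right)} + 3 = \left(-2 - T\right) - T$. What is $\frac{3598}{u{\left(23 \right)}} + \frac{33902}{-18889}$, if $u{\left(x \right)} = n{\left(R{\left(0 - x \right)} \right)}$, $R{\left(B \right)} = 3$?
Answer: $- \frac{68335544}{207779} \approx -328.89$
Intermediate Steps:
$n{\left(T \right)} = -5 - 2 T$ ($n{\left(T \right)} = -3 - \left(2 + 2 T\right) = -5 - 2 T$)
$u{\left(x \right)} = -11$ ($u{\left(x \right)} = -5 - 6 = -11$)
$\frac{3598}{u{\left(23 \right)}} + \frac{33902}{-18889} = \frac{3598}{-11} + \frac{33902}{-18889} = 3598 \left(- \frac{1}{11}\right) + 33902 \left(- \frac{1}{18889}\right) = - \frac{3598}{11} - \frac{33902}{18889} = - \frac{68335544}{207779}$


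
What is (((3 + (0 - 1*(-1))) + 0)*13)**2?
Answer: 2704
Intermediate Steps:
(((3 + (0 - 1*(-1))) + 0)*13)**2 = (((3 + (0 + 1)) + 0)*13)**2 = (((3 + 1) + 0)*13)**2 = ((4 + 0)*13)**2 = (4*13)**2 = 52**2 = 2704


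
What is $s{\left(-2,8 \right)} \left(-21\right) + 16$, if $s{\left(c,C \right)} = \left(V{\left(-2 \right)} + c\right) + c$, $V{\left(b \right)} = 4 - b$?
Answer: $-26$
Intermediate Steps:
$s{\left(c,C \right)} = 6 + 2 c$ ($s{\left(c,C \right)} = \left(\left(4 - -2\right) + c\right) + c = \left(\left(4 + 2\right) + c\right) + c = \left(6 + c\right) + c = 6 + 2 c$)
$s{\left(-2,8 \right)} \left(-21\right) + 16 = \left(6 + 2 \left(-2\right)\right) \left(-21\right) + 16 = \left(6 - 4\right) \left(-21\right) + 16 = 2 \left(-21\right) + 16 = -42 + 16 = -26$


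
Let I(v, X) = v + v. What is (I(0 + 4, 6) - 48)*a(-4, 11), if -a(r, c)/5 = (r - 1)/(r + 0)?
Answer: 250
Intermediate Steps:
I(v, X) = 2*v
a(r, c) = -5*(-1 + r)/r (a(r, c) = -5*(r - 1)/(r + 0) = -5*(-1 + r)/r)
(I(0 + 4, 6) - 48)*a(-4, 11) = (2*(0 + 4) - 48)*(-5 + 5/(-4)) = (2*4 - 48)*(-5 + 5*(-1/4)) = (8 - 48)*(-5 - 5/4) = -40*(-25/4) = 250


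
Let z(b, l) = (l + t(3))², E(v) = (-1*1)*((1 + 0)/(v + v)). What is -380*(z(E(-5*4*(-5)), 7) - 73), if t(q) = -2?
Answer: 18240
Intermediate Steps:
E(v) = -1/(2*v)
z(b, l) = (-2 + l)² (z(b, l) = (l - 2)² = (-2 + l)²)
-380*(z(E(-5*4*(-5)), 7) - 73) = -380*((-2 + 7)² - 73) = -380*(5² - 73) = -380*(25 - 73) = -380*(-48) = 18240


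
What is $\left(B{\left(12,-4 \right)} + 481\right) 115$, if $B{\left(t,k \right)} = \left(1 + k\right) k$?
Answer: $56695$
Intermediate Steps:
$B{\left(t,k \right)} = k \left(1 + k\right)$
$\left(B{\left(12,-4 \right)} + 481\right) 115 = \left(- 4 \left(1 - 4\right) + 481\right) 115 = \left(\left(-4\right) \left(-3\right) + 481\right) 115 = \left(12 + 481\right) 115 = 493 \cdot 115 = 56695$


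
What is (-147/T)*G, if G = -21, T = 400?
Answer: 3087/400 ≈ 7.7175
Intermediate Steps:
(-147/T)*G = -147/400*(-21) = 3087/400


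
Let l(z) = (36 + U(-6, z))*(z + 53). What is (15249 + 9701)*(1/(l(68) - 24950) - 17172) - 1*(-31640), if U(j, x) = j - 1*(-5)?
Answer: -1774901640670/4143 ≈ -4.2841e+8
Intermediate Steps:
U(j, x) = 5 + j (U(j, x) = j + 5 = 5 + j)
l(z) = 1855 + 35*z (l(z) = (36 + (5 - 6))*(z + 53) = (36 - 1)*(53 + z) = 35*(53 + z) = 1855 + 35*z)
(15249 + 9701)*(1/(l(68) - 24950) - 17172) - 1*(-31640) = (15249 + 9701)*(1/((1855 + 35*68) - 24950) - 17172) - 1*(-31640) = 24950*(1/((1855 + 2380) - 24950) - 17172) + 31640 = 24950*(1/(4235 - 24950) - 17172) + 31640 = 24950*(1/(-20715) - 17172) + 31640 = 24950*(-1/20715 - 17172) + 31640 = 24950*(-355717981/20715) + 31640 = -1775032725190/4143 + 31640 = -1774901640670/4143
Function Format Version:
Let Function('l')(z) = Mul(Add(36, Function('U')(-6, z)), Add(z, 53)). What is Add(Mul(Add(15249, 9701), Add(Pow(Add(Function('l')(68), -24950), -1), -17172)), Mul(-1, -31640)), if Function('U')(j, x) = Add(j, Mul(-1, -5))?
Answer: Rational(-1774901640670, 4143) ≈ -4.2841e+8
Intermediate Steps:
Function('U')(j, x) = Add(5, j) (Function('U')(j, x) = Add(j, 5) = Add(5, j))
Function('l')(z) = Add(1855, Mul(35, z)) (Function('l')(z) = Mul(Add(36, Add(5, -6)), Add(z, 53)) = Mul(Add(36, -1), Add(53, z)) = Mul(35, Add(53, z)) = Add(1855, Mul(35, z)))
Add(Mul(Add(15249, 9701), Add(Pow(Add(Function('l')(68), -24950), -1), -17172)), Mul(-1, -31640)) = Add(Mul(Add(15249, 9701), Add(Pow(Add(Add(1855, Mul(35, 68)), -24950), -1), -17172)), Mul(-1, -31640)) = Add(Mul(24950, Add(Pow(Add(Add(1855, 2380), -24950), -1), -17172)), 31640) = Add(Mul(24950, Add(Pow(Add(4235, -24950), -1), -17172)), 31640) = Add(Mul(24950, Add(Pow(-20715, -1), -17172)), 31640) = Add(Mul(24950, Add(Rational(-1, 20715), -17172)), 31640) = Add(Mul(24950, Rational(-355717981, 20715)), 31640) = Add(Rational(-1775032725190, 4143), 31640) = Rational(-1774901640670, 4143)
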